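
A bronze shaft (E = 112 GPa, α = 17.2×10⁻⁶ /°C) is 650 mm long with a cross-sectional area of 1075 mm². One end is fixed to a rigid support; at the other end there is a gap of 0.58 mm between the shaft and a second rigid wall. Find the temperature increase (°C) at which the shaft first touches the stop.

ΔT ≈ 51.9 °C

The gap closes when αΔT L = 0.58 mm, since the shaft is still unstressed at that instant.
ΔT = 0.58 / (17.2×10⁻⁶ × 650) = 51.88 °C.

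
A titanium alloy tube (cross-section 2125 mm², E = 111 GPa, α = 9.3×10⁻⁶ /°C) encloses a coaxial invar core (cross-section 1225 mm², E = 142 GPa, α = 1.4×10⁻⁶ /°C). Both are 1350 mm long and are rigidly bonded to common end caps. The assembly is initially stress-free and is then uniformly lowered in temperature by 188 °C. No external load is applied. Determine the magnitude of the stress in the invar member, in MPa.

σ ≈ 121 MPa (compressive)

Both members must finish at the same length. With the larger α, the titanium alloy tends to over-contract; the plates restrain it, putting the titanium alloy in tension and the invar in compression. With no external load the two internal forces are equal and opposite, magnitude P.
Equating the net (thermal + elastic) strains gives |α₁ − α₂|·ΔT = P·[1/(A₁E₁) + 1/(A₂E₂)].
|α₁ − α₂|·ΔT = 7.9×10⁻⁶ × 188 = 0.001485.
1/(A₁E₁) + 1/(A₂E₂) = 1/(2125×111×10³) + 1/(1225×142×10³) = 9.988×10⁻⁹ N⁻¹.
P = 0.001485 / 9.988×10⁻⁹ = 148700 N = 148.7 kN.
σ_{invar} = P/A₂ = 148700/1225 = 121.4 MPa, compressive.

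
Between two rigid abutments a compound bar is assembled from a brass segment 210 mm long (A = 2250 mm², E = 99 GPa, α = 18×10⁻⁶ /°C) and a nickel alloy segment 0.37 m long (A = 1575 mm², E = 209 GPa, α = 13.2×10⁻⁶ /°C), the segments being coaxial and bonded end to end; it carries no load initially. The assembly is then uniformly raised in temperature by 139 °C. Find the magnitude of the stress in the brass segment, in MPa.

With the walls removed the bar would change length by δ_free = Σ αᵢΔT Lᵢ = 18×10⁻⁶×139×210 + 13.2×10⁻⁶×139×370 = 1.204 mm.
The walls prevent any net length change, so an axial force P (same in every segment) develops. Compatibility: P · Σ Lᵢ/(AᵢEᵢ) = δ_free.
Σ Lᵢ/(AᵢEᵢ) = 210/(2250×99×10³) + 370/(1575×209×10³) = 2.067×10⁻⁶ mm/N.
So P = 1.204 / 2.067×10⁻⁶ = 582.7 kN, compressive.
σ_{brass} = P / A = 582700 / 2250 = 259 MPa.

σ ≈ 259 MPa (compressive)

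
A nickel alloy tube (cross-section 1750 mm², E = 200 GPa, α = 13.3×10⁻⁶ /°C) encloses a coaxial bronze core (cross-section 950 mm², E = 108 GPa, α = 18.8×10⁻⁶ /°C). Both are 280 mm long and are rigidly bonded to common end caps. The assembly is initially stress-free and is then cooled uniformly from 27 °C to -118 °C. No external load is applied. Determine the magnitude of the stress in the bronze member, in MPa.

Both members must finish at the same length. With the larger α, the bronze tends to over-contract; the plates restrain it, putting the bronze in tension and the nickel alloy in compression. With no external load the two internal forces are equal and opposite, magnitude P.
Compatibility of the two members (thermal + elastic change equal): (α₁ − α₂)ΔT = P·[1/(A₁E₁) + 1/(A₂E₂)].
|α₁ − α₂|·ΔT = 5.5×10⁻⁶ × 145 = 0.0007975.
1/(A₁E₁) + 1/(A₂E₂) = 1/(1750×200×10³) + 1/(950×108×10³) = 1.26×10⁻⁸ N⁻¹.
P = 0.0007975 / 1.26×10⁻⁸ = 63270 N = 63.27 kN.
σ_{bronze} = P/A₂ = 63270/950 = 66.61 MPa, tensile.

σ ≈ 66.6 MPa (tensile)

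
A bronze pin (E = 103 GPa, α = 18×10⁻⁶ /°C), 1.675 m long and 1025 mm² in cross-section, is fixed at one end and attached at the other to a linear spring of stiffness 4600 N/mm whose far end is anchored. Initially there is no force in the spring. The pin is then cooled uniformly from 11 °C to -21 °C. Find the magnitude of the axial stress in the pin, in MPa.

Free thermal contraction: δ_free = αΔT L = 18×10⁻⁶ × 32 × 1675 = 0.9648 mm.
With a force P in the spring, the elastic change of the pin is PL/(AE) and that of the spring is P/k; compatibility requires their sum to equal δ_free.
So P = δ_free / [L/(AE) + 1/k] = 0.9648 / [ 1675/(1025×103×10³) + 1/(4600) ].
P = 0.9648 / 0.0002333 = 4136 N.
σ = P/A = 4136/1025 = 4.035 MPa.

σ ≈ 4.04 MPa (tensile)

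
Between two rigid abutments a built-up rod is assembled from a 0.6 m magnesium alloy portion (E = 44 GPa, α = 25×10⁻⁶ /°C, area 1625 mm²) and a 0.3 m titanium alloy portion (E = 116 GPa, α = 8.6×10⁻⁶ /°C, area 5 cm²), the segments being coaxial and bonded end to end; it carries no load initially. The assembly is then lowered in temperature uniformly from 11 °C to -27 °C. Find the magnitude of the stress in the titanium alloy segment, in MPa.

σ ≈ 98.5 MPa (tensile)

With the walls removed the bar would change length by δ_free = Σ αᵢΔT Lᵢ = 25×10⁻⁶×38×600 + 8.6×10⁻⁶×38×300 = 0.668 mm.
The walls prevent any net length change, so an axial force P (same in every segment) develops. Compatibility: P · Σ Lᵢ/(AᵢEᵢ) = δ_free.
The series flexibility is Σ Lᵢ/(AᵢEᵢ) = 600/(1625×44×10³) + 300/(500×116×10³) = 1.356×10⁻⁵ mm/N.
P = 0.668 / 1.356×10⁻⁵ = 49250 N = 49.25 kN, tensile.
σ_{titanium alloy} = P / A = 49250 / 500 = 98.5 MPa.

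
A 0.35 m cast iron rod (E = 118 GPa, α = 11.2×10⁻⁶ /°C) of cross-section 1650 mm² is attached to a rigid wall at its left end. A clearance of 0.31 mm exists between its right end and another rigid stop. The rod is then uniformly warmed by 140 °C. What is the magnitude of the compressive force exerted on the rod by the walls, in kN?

Unrestrained expansion: δ_free = αΔT L = 11.2×10⁻⁶ × 140 × 350 = 0.5488 mm.
The gap closes (δ_free > 0.31 mm) and the wall then resists a further 0.5488 − 0.31 = 0.2388 mm of expansion.
That suppressed elongation corresponds to σ = E·Δ/L = 118×10³ × 0.2388/350 = 80.51 MPa.
Force on the wall = σA = 80.51 × 1650 mm² = 132.8 kN.

P ≈ 133 kN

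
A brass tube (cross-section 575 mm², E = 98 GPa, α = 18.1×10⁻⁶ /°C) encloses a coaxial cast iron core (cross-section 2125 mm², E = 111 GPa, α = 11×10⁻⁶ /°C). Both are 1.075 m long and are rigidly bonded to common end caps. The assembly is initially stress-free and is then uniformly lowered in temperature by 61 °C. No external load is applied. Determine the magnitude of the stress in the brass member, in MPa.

σ ≈ 34.3 MPa (tensile)

Both members must finish at the same length. With the larger α, the brass tends to over-contract; the plates restrain it, putting the brass in tension and the cast iron in compression. With no external load the two internal forces are equal and opposite, magnitude P.
Compatibility of the two members (thermal + elastic change equal): (α₁ − α₂)ΔT = P·[1/(A₁E₁) + 1/(A₂E₂)].
|α₁ − α₂|·ΔT = 7.1×10⁻⁶ × 61 = 0.0004331.
1/(A₁E₁) + 1/(A₂E₂) = 1/(575×98×10³) + 1/(2125×111×10³) = 2.199×10⁻⁸ N⁻¹.
So P = 0.0004331 / 2.199×10⁻⁸ = 19.7 kN.
σ_{brass} = P/A₁ = 19700/575 = 34.26 MPa, tensile.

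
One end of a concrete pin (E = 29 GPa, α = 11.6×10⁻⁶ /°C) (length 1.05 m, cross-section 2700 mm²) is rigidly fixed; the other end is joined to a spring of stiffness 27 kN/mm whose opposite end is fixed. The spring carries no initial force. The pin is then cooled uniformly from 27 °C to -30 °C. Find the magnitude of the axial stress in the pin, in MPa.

σ ≈ 5.1 MPa (tensile)

The unrestrained thermal change is αΔT L = 11.6×10⁻⁶ × 57 × 1050 = 0.6943 mm.
Let P be the tensile force in the spring. The pin extends elastically by PL/(AE) and the spring stretches by P/k; together these equal δ_free.
So P = δ_free / [L/(AE) + 1/k] = 0.6943 / [ 1050/(2700×29×10³) + 1/(27×10³) ].
P = 0.6943 / 5.045×10⁻⁵ = 13760 N.
σ = P/A = 13760/2700 = 5.097 MPa.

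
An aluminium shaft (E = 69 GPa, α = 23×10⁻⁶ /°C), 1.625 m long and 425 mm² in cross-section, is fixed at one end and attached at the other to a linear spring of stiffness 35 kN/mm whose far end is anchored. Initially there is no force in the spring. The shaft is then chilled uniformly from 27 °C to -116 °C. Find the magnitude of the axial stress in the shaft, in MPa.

If the spring were absent the shaft would shorten by αΔT L = 23×10⁻⁶ × 143 × 1625 = 5.345 mm.
With a force P in the spring, the elastic change of the shaft is PL/(AE) and that of the spring is P/k; compatibility requires their sum to equal δ_free.
So P = δ_free / [L/(AE) + 1/k] = 5.345 / [ 1625/(425×69×10³) + 1/(35×10³) ].
P = 5.345 / 8.398×10⁻⁵ = 63640 N.
σ = P/A = 63640/425 = 149.7 MPa.

σ ≈ 150 MPa (tensile)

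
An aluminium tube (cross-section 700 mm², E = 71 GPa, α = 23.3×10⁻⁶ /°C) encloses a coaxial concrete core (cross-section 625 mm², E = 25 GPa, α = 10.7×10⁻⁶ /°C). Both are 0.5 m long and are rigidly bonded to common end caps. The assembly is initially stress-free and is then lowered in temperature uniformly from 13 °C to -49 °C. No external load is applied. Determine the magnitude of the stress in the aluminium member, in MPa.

σ ≈ 13.3 MPa (tensile)

The aluminium has the larger α, so on cooling it would change length more than the concrete if both were free. The rigid plates force a common final length, so the aluminium is put into tension and the concrete into compression, with equal and opposite forces P (no external load).
Setting the final lengths equal and cancelling L: (α₁ − α₂)ΔT = P/(A₁E₁) + P/(A₂E₂).
|α₁ − α₂|·ΔT = 12.6×10⁻⁶ × 62 = 0.0007812.
1/(A₁E₁) + 1/(A₂E₂) = 1/(700×71×10³) + 1/(625×25×10³) = 8.412×10⁻⁸ N⁻¹.
So P = 0.0007812 / 8.412×10⁻⁸ = 9.287 kN.
σ_{aluminium} = P/A₁ = 9287/700 = 13.27 MPa, tensile.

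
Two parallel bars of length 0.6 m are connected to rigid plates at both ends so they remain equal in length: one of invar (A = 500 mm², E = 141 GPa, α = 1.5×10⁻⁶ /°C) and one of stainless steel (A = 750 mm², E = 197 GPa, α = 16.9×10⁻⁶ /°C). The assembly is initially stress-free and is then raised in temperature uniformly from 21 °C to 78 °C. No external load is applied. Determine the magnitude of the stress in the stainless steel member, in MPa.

Both members must finish at the same length. With the larger α, the stainless steel tends to over-expand; the plates restrain it, putting the stainless steel in compression and the invar in tension. With no external load the two internal forces are equal and opposite, magnitude P.
Setting the final lengths equal and cancelling L: (α₁ − α₂)ΔT = P/(A₁E₁) + P/(A₂E₂).
|α₁ − α₂|·ΔT = 15.4×10⁻⁶ × 57 = 0.0008778.
1/(A₁E₁) + 1/(A₂E₂) = 1/(500×141×10³) + 1/(750×197×10³) = 2.095×10⁻⁸ N⁻¹.
So P = 0.0008778 / 2.095×10⁻⁸ = 41.89 kN.
σ_{stainless steel} = P/A₂ = 41890/750 = 55.86 MPa, compressive.

σ ≈ 55.9 MPa (compressive)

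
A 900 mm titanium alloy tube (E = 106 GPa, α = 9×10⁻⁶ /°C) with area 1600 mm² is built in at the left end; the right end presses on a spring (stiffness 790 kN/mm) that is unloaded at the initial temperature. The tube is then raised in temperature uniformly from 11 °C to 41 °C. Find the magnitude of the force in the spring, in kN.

P ≈ 37 kN

If the spring were absent the tube would lengthen by αΔT L = 9×10⁻⁶ × 30 × 900 = 0.243 mm.
With a force P in the spring, the elastic change of the tube is PL/(AE) and that of the spring is P/k; compatibility requires their sum to equal δ_free.
P [ L/(AE) + 1/k ] = δ_free → P [ 900/(1600×106×10³) + 1/(790×10³) ] = 0.243.
P = 0.243 / 6.572×10⁻⁶ = 36970 N.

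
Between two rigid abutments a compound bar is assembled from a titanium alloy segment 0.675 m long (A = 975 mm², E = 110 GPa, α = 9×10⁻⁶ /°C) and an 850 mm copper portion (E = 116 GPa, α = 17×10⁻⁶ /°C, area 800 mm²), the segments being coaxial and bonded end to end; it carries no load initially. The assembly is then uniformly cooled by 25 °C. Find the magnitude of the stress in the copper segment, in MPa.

σ ≈ 41.5 MPa (tensile)

Free thermal contraction of the whole bar: Σ αᵢΔT Lᵢ = 9×10⁻⁶×25×675 + 17×10⁻⁶×25×850 = 0.5131 mm.
The walls prevent any net length change, so an axial force P (same in every segment) develops. Compatibility: P · Σ Lᵢ/(AᵢEᵢ) = δ_free.
Σ Lᵢ/(AᵢEᵢ) = 675/(975×110×10³) + 850/(800×116×10³) = 1.545×10⁻⁵ mm/N.
So P = 0.5131 / 1.545×10⁻⁵ = 33.21 kN, tensile.
σ_{copper} = P / A = 33210 / 800 = 41.51 MPa.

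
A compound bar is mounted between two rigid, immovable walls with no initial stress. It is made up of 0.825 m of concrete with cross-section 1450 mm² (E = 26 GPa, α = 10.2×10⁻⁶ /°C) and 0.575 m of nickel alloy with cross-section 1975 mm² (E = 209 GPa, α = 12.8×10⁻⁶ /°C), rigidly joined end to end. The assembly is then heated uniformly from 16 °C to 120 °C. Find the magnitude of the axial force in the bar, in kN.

Free thermal expansion of the whole bar: Σ αᵢΔT Lᵢ = 10.2×10⁻⁶×104×825 + 12.8×10⁻⁶×104×575 = 1.641 mm.
The rigid supports impose zero overall length change; the single axial force P common to all segments must satisfy P Σ Lᵢ/(AᵢEᵢ) = δ_free.
Σ Lᵢ/(AᵢEᵢ) = 825/(1450×26×10³) + 575/(1975×209×10³) = 2.328×10⁻⁵ mm/N.
P = 1.641 / 2.328×10⁻⁵ = 70480 N = 70.48 kN, compressive.

P ≈ 70.5 kN (compressive)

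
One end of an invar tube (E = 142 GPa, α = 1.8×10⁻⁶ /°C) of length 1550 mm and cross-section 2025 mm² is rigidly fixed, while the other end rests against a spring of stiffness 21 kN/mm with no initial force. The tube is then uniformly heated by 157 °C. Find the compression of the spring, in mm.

The unrestrained thermal change is αΔT L = 1.8×10⁻⁶ × 157 × 1550 = 0.438 mm.
With a force P in the spring, the elastic change of the tube is PL/(AE) and that of the spring is P/k; compatibility requires their sum to equal δ_free.
P [ L/(AE) + 1/k ] = δ_free → P [ 1550/(2025×142×10³) + 1/(21×10³) ] = 0.438.
P = 0.438 / 5.301×10⁻⁵ = 8263 N.
Spring compression = P/k = 8263/(21×10³) = 0.3935 mm.

δ ≈ 0.393 mm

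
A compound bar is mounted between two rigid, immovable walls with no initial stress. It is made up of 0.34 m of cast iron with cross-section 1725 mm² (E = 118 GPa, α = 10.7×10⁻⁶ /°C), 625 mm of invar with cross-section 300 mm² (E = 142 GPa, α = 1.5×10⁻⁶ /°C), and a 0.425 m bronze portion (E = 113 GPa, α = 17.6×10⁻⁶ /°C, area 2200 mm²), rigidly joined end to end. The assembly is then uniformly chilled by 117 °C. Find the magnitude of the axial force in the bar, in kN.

P ≈ 78.1 kN (tensile)

Free thermal contraction of the whole bar: Σ αᵢΔT Lᵢ = 10.7×10⁻⁶×117×340 + 1.5×10⁻⁶×117×625 + 17.6×10⁻⁶×117×425 = 1.41 mm.
The rigid supports impose zero overall length change; the single axial force P common to all segments must satisfy P Σ Lᵢ/(AᵢEᵢ) = δ_free.
The series flexibility is Σ Lᵢ/(AᵢEᵢ) = 340/(1725×118×10³) + 625/(300×142×10³) + 425/(2200×113×10³) = 1.805×10⁻⁵ mm/N.
P = 1.41 / 1.805×10⁻⁵ = 78140 N = 78.14 kN, tensile.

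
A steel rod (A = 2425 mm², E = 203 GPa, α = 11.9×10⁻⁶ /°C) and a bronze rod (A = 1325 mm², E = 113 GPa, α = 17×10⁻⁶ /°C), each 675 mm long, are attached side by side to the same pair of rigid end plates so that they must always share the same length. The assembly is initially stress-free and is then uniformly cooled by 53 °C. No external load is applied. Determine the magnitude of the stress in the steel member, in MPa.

σ ≈ 12.8 MPa (compressive)

Both members must finish at the same length. With the larger α, the bronze tends to over-contract; the plates restrain it, putting the bronze in tension and the steel in compression. With no external load the two internal forces are equal and opposite, magnitude P.
Compatibility of the two members (thermal + elastic change equal): (α₁ − α₂)ΔT = P·[1/(A₁E₁) + 1/(A₂E₂)].
|α₁ − α₂|·ΔT = 5.1×10⁻⁶ × 53 = 0.0002703.
1/(A₁E₁) + 1/(A₂E₂) = 1/(2425×203×10³) + 1/(1325×113×10³) = 8.71×10⁻⁹ N⁻¹.
So P = 0.0002703 / 8.71×10⁻⁹ = 31.03 kN.
σ_{steel} = P/A₁ = 31030/2425 = 12.8 MPa, compressive.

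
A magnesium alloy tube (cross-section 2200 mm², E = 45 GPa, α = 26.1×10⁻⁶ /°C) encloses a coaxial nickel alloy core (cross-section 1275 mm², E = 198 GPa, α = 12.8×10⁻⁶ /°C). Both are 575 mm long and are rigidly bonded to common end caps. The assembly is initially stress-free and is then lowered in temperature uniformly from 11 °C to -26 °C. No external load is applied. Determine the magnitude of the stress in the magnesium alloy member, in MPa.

σ ≈ 15.9 MPa (tensile)

Equilibrium of a rigid end plate with no external load gives equal and opposite internal forces ±P in the two members. Since α_{magnesium alloy} > α_{nickel alloy}, cooling drives the magnesium alloy into tension and the nickel alloy into compression.
Equating the net (thermal + elastic) strains gives |α₁ − α₂|·ΔT = P·[1/(A₁E₁) + 1/(A₂E₂)].
|α₁ − α₂|·ΔT = 13.3×10⁻⁶ × 37 = 0.0004921.
1/(A₁E₁) + 1/(A₂E₂) = 1/(2200×45×10³) + 1/(1275×198×10³) = 1.406×10⁻⁸ N⁻¹.
So P = 0.0004921 / 1.406×10⁻⁸ = 34.99 kN.
σ_{magnesium alloy} = P/A₁ = 34990/2200 = 15.91 MPa, tensile.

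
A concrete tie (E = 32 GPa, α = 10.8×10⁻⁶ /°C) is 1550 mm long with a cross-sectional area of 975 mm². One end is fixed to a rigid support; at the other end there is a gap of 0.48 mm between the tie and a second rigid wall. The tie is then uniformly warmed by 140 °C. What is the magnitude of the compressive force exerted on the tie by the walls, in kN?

Free thermal elongation = αΔT L = 10.8×10⁻⁶ × 140 × 1550 = 2.344 mm.
This exceeds the 0.48 mm gap, so the wall pushes back. The portion of expansion that must be recovered elastically is δ_free − gap = 2.344 − 0.48 = 1.864 mm.
So σ = E(δ_free − g)/L = 32×10³ × 1.864/1550 = 38.47 MPa.
P = σA = 38.47 × 975 = 37.51 kN.

P ≈ 37.5 kN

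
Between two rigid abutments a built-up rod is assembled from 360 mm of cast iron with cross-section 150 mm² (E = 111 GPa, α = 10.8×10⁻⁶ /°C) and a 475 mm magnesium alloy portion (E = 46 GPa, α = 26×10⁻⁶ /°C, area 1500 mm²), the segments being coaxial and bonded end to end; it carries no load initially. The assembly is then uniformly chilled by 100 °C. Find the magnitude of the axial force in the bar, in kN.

P ≈ 57 kN (tensile)

If the supports were absent, the total length change would be Σ αᵢΔT Lᵢ = 10.8×10⁻⁶×100×360 + 26×10⁻⁶×100×475 = 1.624 mm.
Since the ends are fixed, an axial force P builds up, equal in every segment, with P · Σ Lᵢ/(AᵢEᵢ) = δ_free.
Σ Lᵢ/(AᵢEᵢ) = 360/(150×111×10³) + 475/(1500×46×10³) = 2.851×10⁻⁵ mm/N.
So P = 1.624 / 2.851×10⁻⁵ = 56.96 kN, tensile.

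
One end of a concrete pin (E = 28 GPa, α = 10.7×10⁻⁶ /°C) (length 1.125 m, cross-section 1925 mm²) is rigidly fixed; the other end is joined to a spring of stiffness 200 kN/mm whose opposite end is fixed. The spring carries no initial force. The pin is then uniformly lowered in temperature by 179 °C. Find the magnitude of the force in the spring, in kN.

If the spring were absent the pin would shorten by αΔT L = 10.7×10⁻⁶ × 179 × 1125 = 2.155 mm.
With a force P in the spring, the elastic change of the pin is PL/(AE) and that of the spring is P/k; compatibility requires their sum to equal δ_free.
P [ L/(AE) + 1/k ] = δ_free → P [ 1125/(1925×28×10³) + 1/(200×10³) ] = 2.155.
P = 2.155 / 2.587×10⁻⁵ = 83280 N.

P ≈ 83.3 kN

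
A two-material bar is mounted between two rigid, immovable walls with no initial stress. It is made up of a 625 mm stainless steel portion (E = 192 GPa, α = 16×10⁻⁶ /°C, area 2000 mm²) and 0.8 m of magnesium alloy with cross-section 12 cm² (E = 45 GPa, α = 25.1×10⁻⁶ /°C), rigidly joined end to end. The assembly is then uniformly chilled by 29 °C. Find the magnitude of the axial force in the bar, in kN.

P ≈ 53.1 kN (tensile)

If the supports were absent, the total length change would be Σ αᵢΔT Lᵢ = 16×10⁻⁶×29×625 + 25.1×10⁻⁶×29×800 = 0.8723 mm.
Since the ends are fixed, an axial force P builds up, equal in every segment, with P · Σ Lᵢ/(AᵢEᵢ) = δ_free.
Σ Lᵢ/(AᵢEᵢ) = 625/(2000×192×10³) + 800/(1200×45×10³) = 1.644×10⁻⁵ mm/N.
P = 0.8723 / 1.644×10⁻⁵ = 53050 N = 53.05 kN, tensile.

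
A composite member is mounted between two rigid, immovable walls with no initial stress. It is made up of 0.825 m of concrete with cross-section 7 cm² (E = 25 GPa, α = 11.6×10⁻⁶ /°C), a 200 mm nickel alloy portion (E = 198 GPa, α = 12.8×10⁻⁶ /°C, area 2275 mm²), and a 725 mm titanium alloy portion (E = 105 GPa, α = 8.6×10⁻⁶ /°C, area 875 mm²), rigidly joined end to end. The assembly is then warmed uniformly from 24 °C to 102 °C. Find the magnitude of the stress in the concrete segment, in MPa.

With the walls removed the bar would change length by δ_free = Σ αᵢΔT Lᵢ = 11.6×10⁻⁶×78×825 + 12.8×10⁻⁶×78×200 + 8.6×10⁻⁶×78×725 = 1.432 mm.
The rigid supports impose zero overall length change; the single axial force P common to all segments must satisfy P Σ Lᵢ/(AᵢEᵢ) = δ_free.
The series flexibility is Σ Lᵢ/(AᵢEᵢ) = 825/(700×25×10³) + 200/(2275×198×10³) + 725/(875×105×10³) = 5.548×10⁻⁵ mm/N.
P = 1.432 / 5.548×10⁻⁵ = 25820 N = 25.82 kN, compressive.
σ_{concrete} = P / A = 25820 / 700 = 36.89 MPa.

σ ≈ 36.9 MPa (compressive)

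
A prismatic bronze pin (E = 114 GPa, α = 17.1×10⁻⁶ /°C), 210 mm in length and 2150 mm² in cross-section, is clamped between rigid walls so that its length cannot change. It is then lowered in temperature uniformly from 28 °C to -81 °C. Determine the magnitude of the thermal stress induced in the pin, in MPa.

With length fixed, the mechanical strain must cancel the thermal strain αΔT = 17.1×10⁻⁶ × 109 = 1863.9×10⁻⁶.
The stress required to suppress this strain is σ = Eε = 114×10³ × 1863.9×10⁻⁶ = 212.5 MPa, tensile since the pin is trying to contract.

σ ≈ 212 MPa (tensile)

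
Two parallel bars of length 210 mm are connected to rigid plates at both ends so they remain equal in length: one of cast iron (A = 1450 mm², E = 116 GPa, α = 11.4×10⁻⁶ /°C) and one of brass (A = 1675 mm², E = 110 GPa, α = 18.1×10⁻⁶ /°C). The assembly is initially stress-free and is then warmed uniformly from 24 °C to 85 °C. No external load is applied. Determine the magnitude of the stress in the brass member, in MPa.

σ ≈ 21.5 MPa (compressive)

The brass has the larger α, so on heating it would change length more than the cast iron if both were free. The rigid plates force a common final length, so the brass is put into compression and the cast iron into tension, with equal and opposite forces P (no external load).
Equating the net (thermal + elastic) strains gives |α₁ − α₂|·ΔT = P·[1/(A₁E₁) + 1/(A₂E₂)].
|α₁ − α₂|·ΔT = 6.7×10⁻⁶ × 61 = 0.0004087.
1/(A₁E₁) + 1/(A₂E₂) = 1/(1450×116×10³) + 1/(1675×110×10³) = 1.137×10⁻⁸ N⁻¹.
P = 0.0004087 / 1.137×10⁻⁸ = 35940 N = 35.94 kN.
σ_{brass} = P/A₂ = 35940/1675 = 21.45 MPa, compressive.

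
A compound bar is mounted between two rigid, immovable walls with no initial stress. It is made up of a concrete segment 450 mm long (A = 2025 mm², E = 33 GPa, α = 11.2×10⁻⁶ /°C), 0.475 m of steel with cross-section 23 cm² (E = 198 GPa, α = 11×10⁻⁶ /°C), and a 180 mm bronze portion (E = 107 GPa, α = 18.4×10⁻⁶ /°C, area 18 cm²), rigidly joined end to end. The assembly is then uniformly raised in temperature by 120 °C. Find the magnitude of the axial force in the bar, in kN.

P ≈ 187 kN (compressive)

Free thermal expansion of the whole bar: Σ αᵢΔT Lᵢ = 11.2×10⁻⁶×120×450 + 11×10⁻⁶×120×475 + 18.4×10⁻⁶×120×180 = 1.629 mm.
The walls prevent any net length change, so an axial force P (same in every segment) develops. Compatibility: P · Σ Lᵢ/(AᵢEᵢ) = δ_free.
Σ Lᵢ/(AᵢEᵢ) = 450/(2025×33×10³) + 475/(2300×198×10³) + 180/(1800×107×10³) = 8.712×10⁻⁶ mm/N.
So P = 1.629 / 8.712×10⁻⁶ = 187 kN, compressive.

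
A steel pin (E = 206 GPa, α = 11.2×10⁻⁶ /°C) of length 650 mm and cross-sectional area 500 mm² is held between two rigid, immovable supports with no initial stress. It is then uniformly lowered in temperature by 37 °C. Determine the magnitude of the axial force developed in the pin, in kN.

With zero net strain, σ = E·αΔT = 206 GPa × 11.2×10⁻⁶ × 37 = 85.37 MPa.
P = AEαΔT = 500 × 206×10³ × 11.2×10⁻⁶ × 37 = 42.68 kN (tensile).

P ≈ 42.7 kN (tensile)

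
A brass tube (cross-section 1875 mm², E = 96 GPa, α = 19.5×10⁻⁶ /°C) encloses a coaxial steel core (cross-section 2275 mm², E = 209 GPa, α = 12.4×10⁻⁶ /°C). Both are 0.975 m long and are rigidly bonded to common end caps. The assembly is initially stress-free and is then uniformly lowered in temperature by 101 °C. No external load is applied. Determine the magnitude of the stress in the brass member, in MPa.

Both members must finish at the same length. With the larger α, the brass tends to over-contract; the plates restrain it, putting the brass in tension and the steel in compression. With no external load the two internal forces are equal and opposite, magnitude P.
Compatibility of the two members (thermal + elastic change equal): (α₁ − α₂)ΔT = P·[1/(A₁E₁) + 1/(A₂E₂)].
|α₁ − α₂|·ΔT = 7.1×10⁻⁶ × 101 = 0.0007171.
1/(A₁E₁) + 1/(A₂E₂) = 1/(1875×96×10³) + 1/(2275×209×10³) = 7.659×10⁻⁹ N⁻¹.
So P = 0.0007171 / 7.659×10⁻⁹ = 93.63 kN.
σ_{brass} = P/A₁ = 93630/1875 = 49.94 MPa, tensile.

σ ≈ 49.9 MPa (tensile)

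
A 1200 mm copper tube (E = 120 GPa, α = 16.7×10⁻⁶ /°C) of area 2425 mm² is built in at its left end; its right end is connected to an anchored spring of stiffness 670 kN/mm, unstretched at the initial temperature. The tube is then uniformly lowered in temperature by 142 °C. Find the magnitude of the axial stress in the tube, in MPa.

σ ≈ 209 MPa (tensile)

The unrestrained thermal change is αΔT L = 16.7×10⁻⁶ × 142 × 1200 = 2.846 mm.
Let P be the tensile force in the spring. The tube extends elastically by PL/(AE) and the spring stretches by P/k; together these equal δ_free.
So P = δ_free / [L/(AE) + 1/k] = 2.846 / [ 1200/(2425×120×10³) + 1/(670×10³) ].
P = 2.846 / 5.616×10⁻⁶ = 506700 N.
σ = P/A = 506700/2425 = 208.9 MPa.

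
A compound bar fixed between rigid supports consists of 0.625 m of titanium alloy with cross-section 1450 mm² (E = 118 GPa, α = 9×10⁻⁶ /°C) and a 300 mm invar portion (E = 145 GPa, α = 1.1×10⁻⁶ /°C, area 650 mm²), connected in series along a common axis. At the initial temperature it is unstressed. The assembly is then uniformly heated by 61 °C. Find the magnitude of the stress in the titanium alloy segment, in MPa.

If the supports were absent, the total length change would be Σ αᵢΔT Lᵢ = 9×10⁻⁶×61×625 + 1.1×10⁻⁶×61×300 = 0.3633 mm.
The walls prevent any net length change, so an axial force P (same in every segment) develops. Compatibility: P · Σ Lᵢ/(AᵢEᵢ) = δ_free.
The series flexibility is Σ Lᵢ/(AᵢEᵢ) = 625/(1450×118×10³) + 300/(650×145×10³) = 6.836×10⁻⁶ mm/N.
Hence P = δ_free / Σ(L/AE) = 0.3633/6.836×10⁻⁶ = 53.14 kN (compressive).
σ_{titanium alloy} = P / A = 53140 / 1450 = 36.65 MPa.

σ ≈ 36.6 MPa (compressive)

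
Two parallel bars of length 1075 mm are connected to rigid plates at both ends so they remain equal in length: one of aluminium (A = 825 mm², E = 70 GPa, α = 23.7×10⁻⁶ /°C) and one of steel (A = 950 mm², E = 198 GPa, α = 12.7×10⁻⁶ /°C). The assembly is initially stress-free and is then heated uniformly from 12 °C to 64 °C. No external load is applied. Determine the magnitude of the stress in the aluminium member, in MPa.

σ ≈ 30.6 MPa (compressive)

Equilibrium of a rigid end plate with no external load gives equal and opposite internal forces ±P in the two members. Since α_{aluminium} > α_{steel}, heating drives the aluminium into compression and the steel into tension.
Compatibility of the two members (thermal + elastic change equal): (α₁ − α₂)ΔT = P·[1/(A₁E₁) + 1/(A₂E₂)].
|α₁ − α₂|·ΔT = 11×10⁻⁶ × 52 = 0.000572.
1/(A₁E₁) + 1/(A₂E₂) = 1/(825×70×10³) + 1/(950×198×10³) = 2.263×10⁻⁸ N⁻¹.
P = 0.000572 / 2.263×10⁻⁸ = 25270 N = 25.27 kN.
σ_{aluminium} = P/A₁ = 25270/825 = 30.63 MPa, compressive.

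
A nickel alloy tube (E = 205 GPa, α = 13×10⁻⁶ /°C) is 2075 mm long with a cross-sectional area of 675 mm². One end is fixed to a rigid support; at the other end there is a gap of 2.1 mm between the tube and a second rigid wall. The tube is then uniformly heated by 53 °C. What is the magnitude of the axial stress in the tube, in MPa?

Free thermal elongation = αΔT L = 13×10⁻⁶ × 53 × 2075 = 1.43 mm.
Since δ_free = 1.43 mm is less than the 2.1 mm gap, the tube never touches the wall. No axial force develops.

σ ≈ 0 MPa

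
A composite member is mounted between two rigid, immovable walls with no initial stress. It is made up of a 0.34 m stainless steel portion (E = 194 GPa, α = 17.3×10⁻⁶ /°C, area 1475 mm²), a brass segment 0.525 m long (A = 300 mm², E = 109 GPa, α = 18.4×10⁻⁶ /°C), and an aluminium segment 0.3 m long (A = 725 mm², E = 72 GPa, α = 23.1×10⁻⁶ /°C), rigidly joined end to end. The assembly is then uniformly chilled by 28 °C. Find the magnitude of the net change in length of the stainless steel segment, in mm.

Free thermal contraction of the whole bar: Σ αᵢΔT Lᵢ = 17.3×10⁻⁶×28×340 + 18.4×10⁻⁶×28×525 + 23.1×10⁻⁶×28×300 = 0.6292 mm.
The walls prevent any net length change, so an axial force P (same in every segment) develops. Compatibility: P · Σ Lᵢ/(AᵢEᵢ) = δ_free.
The series flexibility is Σ Lᵢ/(AᵢEᵢ) = 340/(1475×194×10³) + 525/(300×109×10³) + 300/(725×72×10³) = 2.299×10⁻⁵ mm/N.
So P = 0.6292 / 2.299×10⁻⁵ = 27.37 kN, tensile.
For the stainless steel segment, free thermal change = 17.3×10⁻⁶×28×340 = 0.1647 mm and elastic change from P = 27370×340/(1475×194×10³) = 0.03252 mm; these oppose, so the net change is 0.132 mm (segment shortens).

|ΔL| ≈ 0.132 mm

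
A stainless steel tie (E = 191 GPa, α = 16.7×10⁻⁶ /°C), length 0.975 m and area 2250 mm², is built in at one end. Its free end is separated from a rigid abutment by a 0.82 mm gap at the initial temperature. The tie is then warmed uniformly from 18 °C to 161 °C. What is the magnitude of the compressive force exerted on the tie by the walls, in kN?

Free thermal elongation = αΔT L = 16.7×10⁻⁶ × 143 × 975 = 2.328 mm.
The gap closes (δ_free > 0.82 mm) and the wall then resists a further 2.328 − 0.82 = 1.508 mm of expansion.
So σ = E(δ_free − g)/L = 191×10³ × 1.508/975 = 295.5 MPa.
P = σA = 295.5 × 2250 = 664.9 kN.

P ≈ 665 kN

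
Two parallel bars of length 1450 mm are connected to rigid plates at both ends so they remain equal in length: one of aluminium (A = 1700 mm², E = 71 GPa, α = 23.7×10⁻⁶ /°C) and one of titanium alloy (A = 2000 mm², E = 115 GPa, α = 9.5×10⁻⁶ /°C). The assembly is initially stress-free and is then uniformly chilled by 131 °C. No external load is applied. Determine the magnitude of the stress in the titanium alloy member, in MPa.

The aluminium has the larger α, so on cooling it would change length more than the titanium alloy if both were free. The rigid plates force a common final length, so the aluminium is put into tension and the titanium alloy into compression, with equal and opposite forces P (no external load).
Setting the final lengths equal and cancelling L: (α₁ − α₂)ΔT = P/(A₁E₁) + P/(A₂E₂).
|α₁ − α₂|·ΔT = 14.2×10⁻⁶ × 131 = 0.00186.
1/(A₁E₁) + 1/(A₂E₂) = 1/(1700×71×10³) + 1/(2000×115×10³) = 1.263×10⁻⁸ N⁻¹.
So P = 0.00186 / 1.263×10⁻⁸ = 147.3 kN.
σ_{titanium alloy} = P/A₂ = 147300/2000 = 73.63 MPa, compressive.

σ ≈ 73.6 MPa (compressive)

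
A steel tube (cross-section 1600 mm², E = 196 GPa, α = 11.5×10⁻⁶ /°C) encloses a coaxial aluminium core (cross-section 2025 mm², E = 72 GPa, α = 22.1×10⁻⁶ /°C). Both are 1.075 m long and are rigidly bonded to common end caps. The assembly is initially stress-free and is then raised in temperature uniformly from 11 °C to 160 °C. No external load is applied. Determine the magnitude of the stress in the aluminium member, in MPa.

σ ≈ 77.6 MPa (compressive)

Equilibrium of a rigid end plate with no external load gives equal and opposite internal forces ±P in the two members. Since α_{aluminium} > α_{steel}, heating drives the aluminium into compression and the steel into tension.
Setting the final lengths equal and cancelling L: (α₁ − α₂)ΔT = P/(A₁E₁) + P/(A₂E₂).
|α₁ − α₂|·ΔT = 10.6×10⁻⁶ × 149 = 0.001579.
1/(A₁E₁) + 1/(A₂E₂) = 1/(1600×196×10³) + 1/(2025×72×10³) = 1.005×10⁻⁸ N⁻¹.
So P = 0.001579 / 1.005×10⁻⁸ = 157.2 kN.
σ_{aluminium} = P/A₂ = 157200/2025 = 77.63 MPa, compressive.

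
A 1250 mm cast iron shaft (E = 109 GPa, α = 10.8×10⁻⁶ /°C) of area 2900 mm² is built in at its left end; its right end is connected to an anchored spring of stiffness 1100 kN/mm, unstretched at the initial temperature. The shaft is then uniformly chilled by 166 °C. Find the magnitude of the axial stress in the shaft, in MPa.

σ ≈ 159 MPa (tensile)

The unrestrained thermal change is αΔT L = 10.8×10⁻⁶ × 166 × 1250 = 2.241 mm.
With a force P in the spring, the elastic change of the shaft is PL/(AE) and that of the spring is P/k; compatibility requires their sum to equal δ_free.
P [ L/(AE) + 1/k ] = δ_free → P [ 1250/(2900×109×10³) + 1/(1100×10³) ] = 2.241.
P = 2.241 / 4.864×10⁻⁶ = 460800 N.
σ = P/A = 460800/2900 = 158.9 MPa.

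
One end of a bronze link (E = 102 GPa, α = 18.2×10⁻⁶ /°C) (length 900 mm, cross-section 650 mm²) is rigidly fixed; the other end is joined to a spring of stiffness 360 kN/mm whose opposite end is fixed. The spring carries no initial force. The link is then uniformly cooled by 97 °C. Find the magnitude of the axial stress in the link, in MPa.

If the spring were absent the link would shorten by αΔT L = 18.2×10⁻⁶ × 97 × 900 = 1.589 mm.
With a force P in the spring, the elastic change of the link is PL/(AE) and that of the spring is P/k; compatibility requires their sum to equal δ_free.
So P = δ_free / [L/(AE) + 1/k] = 1.589 / [ 900/(650×102×10³) + 1/(360×10³) ].
P = 1.589 / 1.635×10⁻⁵ = 97160 N.
σ = P/A = 97160/650 = 149.5 MPa.

σ ≈ 149 MPa (tensile)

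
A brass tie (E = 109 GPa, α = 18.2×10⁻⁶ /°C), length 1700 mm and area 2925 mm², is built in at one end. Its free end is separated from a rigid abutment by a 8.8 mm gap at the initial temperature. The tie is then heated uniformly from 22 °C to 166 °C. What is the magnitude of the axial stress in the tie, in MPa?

σ ≈ 0 MPa

Free thermal elongation = αΔT L = 18.2×10⁻⁶ × 144 × 1700 = 4.455 mm.
Since δ_free = 4.46 mm is less than the 8.8 mm gap, the tie never touches the wall. No axial force develops.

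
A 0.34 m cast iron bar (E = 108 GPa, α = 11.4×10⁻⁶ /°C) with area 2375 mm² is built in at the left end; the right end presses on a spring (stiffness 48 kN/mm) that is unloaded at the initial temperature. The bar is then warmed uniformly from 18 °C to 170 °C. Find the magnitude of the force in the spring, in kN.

Free thermal expansion: δ_free = αΔT L = 11.4×10⁻⁶ × 152 × 340 = 0.5892 mm.
With a force P in the spring, the elastic change of the bar is PL/(AE) and that of the spring is P/k; compatibility requires their sum to equal δ_free.
So P = δ_free / [L/(AE) + 1/k] = 0.5892 / [ 340/(2375×108×10³) + 1/(48×10³) ].
P = 0.5892 / 2.216×10⁻⁵ = 26590 N.

P ≈ 26.6 kN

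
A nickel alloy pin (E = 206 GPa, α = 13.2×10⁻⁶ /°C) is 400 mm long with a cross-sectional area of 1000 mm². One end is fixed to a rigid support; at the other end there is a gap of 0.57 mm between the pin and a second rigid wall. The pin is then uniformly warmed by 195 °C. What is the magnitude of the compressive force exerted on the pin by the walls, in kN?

Free thermal elongation = αΔT L = 13.2×10⁻⁶ × 195 × 400 = 1.03 mm.
The gap closes (δ_free > 0.57 mm) and the wall then resists a further 1.03 − 0.57 = 0.4596 mm of expansion.
So σ = E(δ_free − g)/L = 206×10³ × 0.4596/400 = 236.7 MPa.
P = σA = 236.7 × 1000 = 236.7 kN.

P ≈ 237 kN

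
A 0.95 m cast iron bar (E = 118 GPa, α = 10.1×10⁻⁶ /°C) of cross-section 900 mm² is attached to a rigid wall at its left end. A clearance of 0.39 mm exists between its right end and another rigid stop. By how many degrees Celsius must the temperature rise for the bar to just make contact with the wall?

The gap closes when αΔT L = 0.39 mm, since the bar is still unstressed at that instant.
So ΔT = g/(αL) = 0.39/(10.1×10⁻⁶ × 950) = 40.65 °C.

ΔT ≈ 40.6 °C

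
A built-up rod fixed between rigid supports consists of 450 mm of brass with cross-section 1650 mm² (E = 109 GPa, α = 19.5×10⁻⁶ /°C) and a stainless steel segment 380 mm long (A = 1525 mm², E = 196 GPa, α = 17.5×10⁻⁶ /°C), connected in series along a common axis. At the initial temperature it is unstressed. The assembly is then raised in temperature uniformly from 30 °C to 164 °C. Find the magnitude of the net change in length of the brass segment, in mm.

Free thermal expansion of the whole bar: Σ αᵢΔT Lᵢ = 19.5×10⁻⁶×134×450 + 17.5×10⁻⁶×134×380 = 2.067 mm.
The rigid supports impose zero overall length change; the single axial force P common to all segments must satisfy P Σ Lᵢ/(AᵢEᵢ) = δ_free.
The series flexibility is Σ Lᵢ/(AᵢEᵢ) = 450/(1650×109×10³) + 380/(1525×196×10³) = 3.773×10⁻⁶ mm/N.
Hence P = δ_free / Σ(L/AE) = 2.067/3.773×10⁻⁶ = 547.8 kN (compressive).
For the brass segment, free thermal change = 19.5×10⁻⁶×134×450 = 1.176 mm and elastic change from P = 547800×450/(1650×109×10³) = 1.371 mm; these oppose, so the net change is 0.195 mm (segment shortens).

|ΔL| ≈ 0.195 mm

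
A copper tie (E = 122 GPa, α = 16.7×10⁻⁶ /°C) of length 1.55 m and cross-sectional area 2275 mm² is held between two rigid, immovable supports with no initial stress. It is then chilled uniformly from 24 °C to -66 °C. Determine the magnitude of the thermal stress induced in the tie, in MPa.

Because both ends are immovable the net strain is zero, and the suppressed thermal strain is αΔT = 16.7×10⁻⁶ × 90 = 1503×10⁻⁶.
Hence σ = E·αΔT = 122×10³ × 1503×10⁻⁶ = 183.4 MPa, tensile.

σ ≈ 183 MPa (tensile)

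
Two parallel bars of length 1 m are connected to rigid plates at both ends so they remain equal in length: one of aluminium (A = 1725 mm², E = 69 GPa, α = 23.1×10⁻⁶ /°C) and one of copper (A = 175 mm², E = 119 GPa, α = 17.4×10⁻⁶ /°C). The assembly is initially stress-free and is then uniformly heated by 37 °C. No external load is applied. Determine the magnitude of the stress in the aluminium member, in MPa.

σ ≈ 2.17 MPa (compressive)

The aluminium has the larger α, so on heating it would change length more than the copper if both were free. The rigid plates force a common final length, so the aluminium is put into compression and the copper into tension, with equal and opposite forces P (no external load).
Compatibility of the two members (thermal + elastic change equal): (α₁ − α₂)ΔT = P·[1/(A₁E₁) + 1/(A₂E₂)].
|α₁ − α₂|·ΔT = 5.7×10⁻⁶ × 37 = 0.0002109.
1/(A₁E₁) + 1/(A₂E₂) = 1/(1725×69×10³) + 1/(175×119×10³) = 5.642×10⁻⁸ N⁻¹.
So P = 0.0002109 / 5.642×10⁻⁸ = 3.738 kN.
σ_{aluminium} = P/A₁ = 3738/1725 = 2.167 MPa, compressive.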